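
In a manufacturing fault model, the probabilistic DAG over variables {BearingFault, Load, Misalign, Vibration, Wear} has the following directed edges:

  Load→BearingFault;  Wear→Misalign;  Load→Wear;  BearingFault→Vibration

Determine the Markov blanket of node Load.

Children of Load: BearingFault, Wear.
Load has no parents.
Parents of each child, excluding Load:
  BearingFault has no other parent.
  Wear has no other parent.
MB(Load) = {BearingFault, Wear}.

{BearingFault, Wear}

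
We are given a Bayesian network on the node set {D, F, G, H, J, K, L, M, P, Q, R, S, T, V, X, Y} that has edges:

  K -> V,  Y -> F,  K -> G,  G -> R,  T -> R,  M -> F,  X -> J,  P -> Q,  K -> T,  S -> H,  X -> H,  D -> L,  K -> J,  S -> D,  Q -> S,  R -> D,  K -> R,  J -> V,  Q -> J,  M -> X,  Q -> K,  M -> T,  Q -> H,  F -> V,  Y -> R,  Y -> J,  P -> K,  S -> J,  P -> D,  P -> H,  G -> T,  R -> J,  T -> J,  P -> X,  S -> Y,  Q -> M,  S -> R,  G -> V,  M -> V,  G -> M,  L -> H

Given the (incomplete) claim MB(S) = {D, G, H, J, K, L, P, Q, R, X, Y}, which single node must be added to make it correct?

A node's Markov blanket = Pa ∪ Ch ∪ (parents of Ch other than the node itself).
Parents of S: Q.
Ch(S) = {D, H, J, R, Y}.
For each child, the remaining parents (spouses of S):
  Y: no additional parents.
  parents(R) \ {S} = {G, K, T, Y}.
  parents(J) \ {S} = {K, Q, R, T, X, Y}.
  D's other parents are P, R.
  parents(H) \ {S} = {L, P, Q, X}.
MB(S) = {D, G, H, J, K, L, P, Q, R, T, X, Y}.
Comparing with the claimed set, T is missing.

T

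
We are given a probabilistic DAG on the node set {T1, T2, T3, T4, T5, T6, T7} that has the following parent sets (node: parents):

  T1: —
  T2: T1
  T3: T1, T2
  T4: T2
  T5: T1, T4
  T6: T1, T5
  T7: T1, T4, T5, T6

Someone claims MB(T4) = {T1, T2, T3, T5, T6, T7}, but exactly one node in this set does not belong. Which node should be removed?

T4 has children T5, T7.
T4 has parent T2.
For each child, the remaining parents (spouses of T4):
  T5: T1
  T7: T1, T5, T6
MB(T4) = {T1, T2, T5, T6, T7}.
T3 is neither a parent, child, nor co-parent of T4, so it does not belong.

T3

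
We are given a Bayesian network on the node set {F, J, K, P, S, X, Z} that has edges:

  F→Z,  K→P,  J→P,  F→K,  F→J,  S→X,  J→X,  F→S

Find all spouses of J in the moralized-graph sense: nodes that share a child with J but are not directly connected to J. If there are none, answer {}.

{K, S}

Children of J: P, X.
  parents(P) \ {J} = {K}.
  parents(X) \ {J} = {S}.
Excluding nodes already adjacent to J (F, P, X), the co-parent-only contribution is {K, S}.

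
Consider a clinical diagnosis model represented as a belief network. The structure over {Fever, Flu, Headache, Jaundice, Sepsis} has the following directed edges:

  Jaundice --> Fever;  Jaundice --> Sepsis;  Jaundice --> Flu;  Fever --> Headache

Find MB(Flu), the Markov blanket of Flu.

Flu's parents: Jaundice.
Flu's children: none.
With no children, Flu has no spouses; the co-parent set is empty.
Taking the union gives {Jaundice}.

{Jaundice}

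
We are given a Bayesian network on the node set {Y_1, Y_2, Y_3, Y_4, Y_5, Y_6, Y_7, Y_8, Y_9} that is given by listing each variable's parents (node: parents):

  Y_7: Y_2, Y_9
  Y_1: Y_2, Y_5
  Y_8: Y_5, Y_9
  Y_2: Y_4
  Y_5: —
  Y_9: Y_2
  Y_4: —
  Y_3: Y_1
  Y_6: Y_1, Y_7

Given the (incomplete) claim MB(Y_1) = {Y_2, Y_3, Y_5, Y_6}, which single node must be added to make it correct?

Y_7

Y_1's children: Y_3, Y_6.
Pa(Y_1) = {Y_2, Y_5}.
Parents of each child, excluding Y_1:
  parents(Y_6) \ {Y_1} = {Y_7}.
  Y_3 has no other parent.
MB(Y_1) = {Y_2, Y_3, Y_5, Y_6, Y_7}.
Comparing with the claimed set, Y_7 is missing.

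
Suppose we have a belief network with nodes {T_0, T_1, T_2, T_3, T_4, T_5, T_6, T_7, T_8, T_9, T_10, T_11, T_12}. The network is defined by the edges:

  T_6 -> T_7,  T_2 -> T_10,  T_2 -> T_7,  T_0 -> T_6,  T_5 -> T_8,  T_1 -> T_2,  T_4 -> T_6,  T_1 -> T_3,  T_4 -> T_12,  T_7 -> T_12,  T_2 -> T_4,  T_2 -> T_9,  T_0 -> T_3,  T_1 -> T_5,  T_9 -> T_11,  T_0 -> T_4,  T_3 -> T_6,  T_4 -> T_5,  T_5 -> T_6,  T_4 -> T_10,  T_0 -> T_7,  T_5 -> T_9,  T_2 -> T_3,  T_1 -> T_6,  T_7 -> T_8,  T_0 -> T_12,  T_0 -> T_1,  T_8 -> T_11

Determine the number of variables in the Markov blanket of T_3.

6

A node's Markov blanket = Pa ∪ Ch ∪ (parents of Ch other than the node itself).
T_3's children: T_6.
Pa(T_3) = {T_0, T_1, T_2}.
Other parents of T_3's children:
  parents(T_6) \ {T_3} = {T_0, T_1, T_4, T_5}.
MB(T_3) = {T_0, T_1, T_2, T_4, T_5, T_6}, which has 6 nodes.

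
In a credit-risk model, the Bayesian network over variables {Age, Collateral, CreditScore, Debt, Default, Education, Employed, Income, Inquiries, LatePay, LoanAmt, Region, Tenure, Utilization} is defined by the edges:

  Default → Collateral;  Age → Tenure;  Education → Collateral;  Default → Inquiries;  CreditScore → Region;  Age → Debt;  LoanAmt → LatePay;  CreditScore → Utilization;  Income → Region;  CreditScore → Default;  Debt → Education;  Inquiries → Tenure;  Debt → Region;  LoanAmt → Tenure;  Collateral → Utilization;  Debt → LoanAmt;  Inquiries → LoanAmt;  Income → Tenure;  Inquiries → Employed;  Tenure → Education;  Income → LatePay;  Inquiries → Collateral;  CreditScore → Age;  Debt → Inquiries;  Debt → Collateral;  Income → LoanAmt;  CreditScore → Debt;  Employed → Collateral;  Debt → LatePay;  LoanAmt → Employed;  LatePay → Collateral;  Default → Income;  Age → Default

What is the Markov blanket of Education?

{Collateral, Debt, Default, Employed, Inquiries, LatePay, Tenure}

Pa(Education) = {Debt, Tenure}.
Education has child Collateral.
Parents of each child, excluding Education:
  Collateral also has parents Debt, Default, Employed, Inquiries, LatePay.
So the Markov blanket of Education is {Collateral, Debt, Default, Employed, Inquiries, LatePay, Tenure}.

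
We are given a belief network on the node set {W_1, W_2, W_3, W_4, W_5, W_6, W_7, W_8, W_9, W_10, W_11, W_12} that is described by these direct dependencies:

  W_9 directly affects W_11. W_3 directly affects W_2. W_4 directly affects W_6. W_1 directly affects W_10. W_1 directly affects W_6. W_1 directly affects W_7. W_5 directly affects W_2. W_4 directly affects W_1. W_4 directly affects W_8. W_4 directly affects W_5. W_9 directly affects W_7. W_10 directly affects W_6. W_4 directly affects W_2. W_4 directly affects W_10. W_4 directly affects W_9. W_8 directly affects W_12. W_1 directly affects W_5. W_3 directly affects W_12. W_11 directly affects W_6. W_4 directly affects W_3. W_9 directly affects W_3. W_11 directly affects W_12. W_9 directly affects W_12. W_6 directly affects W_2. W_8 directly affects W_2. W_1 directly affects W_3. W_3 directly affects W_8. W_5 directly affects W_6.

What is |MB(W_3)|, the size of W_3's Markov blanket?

9

W_3 has parents W_1, W_4, W_9.
W_3 has children W_2, W_8, W_12.
Other parents of W_3's children:
  W_8: W_4
  W_2: W_4, W_5, W_6, W_8
  W_12: W_8, W_9, W_11
MB(W_3) = {W_1, W_2, W_4, W_5, W_6, W_8, W_9, W_11, W_12}, which has 9 nodes.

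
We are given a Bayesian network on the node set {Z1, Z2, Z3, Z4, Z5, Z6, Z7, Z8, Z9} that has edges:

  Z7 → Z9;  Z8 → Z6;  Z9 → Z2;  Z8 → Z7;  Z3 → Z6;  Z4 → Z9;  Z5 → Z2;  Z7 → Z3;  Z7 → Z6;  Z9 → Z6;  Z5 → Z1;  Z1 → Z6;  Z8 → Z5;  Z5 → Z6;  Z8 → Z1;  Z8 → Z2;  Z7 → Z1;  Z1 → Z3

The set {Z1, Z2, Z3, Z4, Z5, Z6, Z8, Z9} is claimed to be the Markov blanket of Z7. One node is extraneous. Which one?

Z2

By definition, MB(Z7) is built from Z7's parents, Z7's children, and the co-parents of Z7.
Z7 has children Z1, Z3, Z6, Z9.
Z7's parents: Z8.
Parents of each child, excluding Z7:
  Z9: Z4
  Z1: Z5, Z8
  Z3: Z1
  Z6: Z1, Z3, Z5, Z8, Z9
MB(Z7) = {Z1, Z3, Z4, Z5, Z6, Z8, Z9}.
Z2 is neither a parent, child, nor co-parent of Z7, so it does not belong.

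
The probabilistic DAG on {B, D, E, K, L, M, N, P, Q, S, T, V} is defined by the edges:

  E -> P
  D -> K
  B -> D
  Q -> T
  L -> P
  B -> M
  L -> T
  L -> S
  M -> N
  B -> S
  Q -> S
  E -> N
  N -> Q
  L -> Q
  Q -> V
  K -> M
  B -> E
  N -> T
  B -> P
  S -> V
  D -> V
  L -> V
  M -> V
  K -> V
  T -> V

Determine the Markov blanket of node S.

A node's Markov blanket = Pa ∪ Ch ∪ (parents of Ch other than the node itself).
S has parents B, L, Q.
Children of S: V.
For each child, the remaining parents (spouses of S):
  V also has parents D, K, L, M, Q, T.
Union: {B, L, Q} ∪ {V} ∪ {D, K, L, M, Q, T} = {B, D, K, L, M, Q, T, V}.

{B, D, K, L, M, Q, T, V}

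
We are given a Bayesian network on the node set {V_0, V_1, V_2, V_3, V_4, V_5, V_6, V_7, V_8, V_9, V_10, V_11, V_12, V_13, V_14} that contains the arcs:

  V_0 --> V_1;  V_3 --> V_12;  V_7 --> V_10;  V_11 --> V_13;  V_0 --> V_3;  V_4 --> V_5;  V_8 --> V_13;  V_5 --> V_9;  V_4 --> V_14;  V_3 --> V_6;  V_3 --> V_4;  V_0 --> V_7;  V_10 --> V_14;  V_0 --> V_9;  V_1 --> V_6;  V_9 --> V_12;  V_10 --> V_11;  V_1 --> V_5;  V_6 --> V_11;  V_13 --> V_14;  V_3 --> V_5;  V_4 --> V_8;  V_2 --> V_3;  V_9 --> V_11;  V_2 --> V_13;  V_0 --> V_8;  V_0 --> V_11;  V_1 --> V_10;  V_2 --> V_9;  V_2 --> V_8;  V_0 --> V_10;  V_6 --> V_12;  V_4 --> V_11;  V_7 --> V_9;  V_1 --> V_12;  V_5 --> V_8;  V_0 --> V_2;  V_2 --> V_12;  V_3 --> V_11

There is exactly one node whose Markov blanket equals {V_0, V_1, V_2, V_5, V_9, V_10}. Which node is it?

V_7

The target node must have every member of {V_0, V_1, V_2, V_5, V_9, V_10} as a parent, child, or co-parent, and no others.
Parents of V_7: V_0; children: V_9, V_10; co-parents: V_0, V_1, V_2, V_5.
These exactly cover the given set, so the node is V_7.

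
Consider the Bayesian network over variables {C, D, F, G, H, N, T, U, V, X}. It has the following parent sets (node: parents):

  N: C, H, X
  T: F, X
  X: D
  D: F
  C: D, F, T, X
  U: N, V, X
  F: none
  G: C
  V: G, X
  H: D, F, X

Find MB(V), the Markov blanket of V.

Ch(V) = {U}.
V has parents G, X.
Co-parents of V (other parents of its children):
  parents(U) \ {V} = {N, X}.
Union: {G, X} ∪ {U} ∪ {N, X} = {G, N, U, X}.

{G, N, U, X}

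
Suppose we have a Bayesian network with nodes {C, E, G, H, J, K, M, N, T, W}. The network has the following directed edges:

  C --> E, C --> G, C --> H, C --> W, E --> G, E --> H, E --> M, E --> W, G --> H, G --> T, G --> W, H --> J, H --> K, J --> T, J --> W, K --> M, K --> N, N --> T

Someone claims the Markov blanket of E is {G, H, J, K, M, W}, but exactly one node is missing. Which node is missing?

Parents of E: C.
Ch(E) = {G, H, M, W}.
Co-parents of E (other parents of its children):
  G: C
  H: C, G
  M: K
  W: C, G, J
MB(E) = {C, G, H, J, K, M, W}.
Comparing with the claimed set, C is missing.

C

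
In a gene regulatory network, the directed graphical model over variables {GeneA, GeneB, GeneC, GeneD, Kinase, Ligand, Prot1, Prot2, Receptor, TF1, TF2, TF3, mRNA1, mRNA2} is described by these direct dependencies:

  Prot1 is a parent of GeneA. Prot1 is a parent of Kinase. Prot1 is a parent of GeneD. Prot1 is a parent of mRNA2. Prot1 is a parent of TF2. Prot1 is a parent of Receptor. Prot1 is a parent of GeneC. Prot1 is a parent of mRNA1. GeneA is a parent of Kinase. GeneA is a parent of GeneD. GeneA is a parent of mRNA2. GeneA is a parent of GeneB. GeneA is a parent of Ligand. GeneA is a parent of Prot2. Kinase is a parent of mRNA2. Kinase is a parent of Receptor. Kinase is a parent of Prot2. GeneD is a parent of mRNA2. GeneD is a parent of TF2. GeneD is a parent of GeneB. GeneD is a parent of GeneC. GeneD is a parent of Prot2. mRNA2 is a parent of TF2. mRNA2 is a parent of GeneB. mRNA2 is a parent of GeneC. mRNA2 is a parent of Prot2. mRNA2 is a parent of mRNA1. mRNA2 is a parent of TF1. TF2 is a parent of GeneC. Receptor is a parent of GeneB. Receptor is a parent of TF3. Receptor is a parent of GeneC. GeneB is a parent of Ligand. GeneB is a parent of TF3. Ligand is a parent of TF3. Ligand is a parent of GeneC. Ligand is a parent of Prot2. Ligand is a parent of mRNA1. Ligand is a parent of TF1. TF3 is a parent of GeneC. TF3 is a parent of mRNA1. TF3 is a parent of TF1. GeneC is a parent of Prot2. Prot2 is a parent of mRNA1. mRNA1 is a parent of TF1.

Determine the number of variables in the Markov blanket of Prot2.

9

Recall MB(v) = parents ∪ children ∪ spouses, where spouses are the other parents of v's children.
Prot2's parents: GeneA, GeneC, GeneD, Kinase, Ligand, mRNA2.
Prot2's children: mRNA1.
For each child, the remaining parents (spouses of Prot2):
  mRNA1's other parents are Ligand, Prot1, TF3, mRNA2.
MB(Prot2) = {GeneA, GeneC, GeneD, Kinase, Ligand, Prot1, TF3, mRNA1, mRNA2}, which has 9 nodes.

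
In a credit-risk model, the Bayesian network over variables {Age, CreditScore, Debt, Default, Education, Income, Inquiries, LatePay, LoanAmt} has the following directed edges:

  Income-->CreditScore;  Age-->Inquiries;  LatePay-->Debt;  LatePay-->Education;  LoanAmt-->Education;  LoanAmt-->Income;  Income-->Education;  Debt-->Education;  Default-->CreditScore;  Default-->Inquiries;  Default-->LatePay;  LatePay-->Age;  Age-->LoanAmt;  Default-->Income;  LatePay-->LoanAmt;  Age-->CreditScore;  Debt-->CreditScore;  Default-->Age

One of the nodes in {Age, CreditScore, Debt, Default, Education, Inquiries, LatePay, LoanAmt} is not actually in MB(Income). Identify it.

Inquiries

By definition, MB(Income) is built from Income's parents, Income's children, and the co-parents of Income.
Income has children CreditScore, Education.
Parents of Income: Default, LoanAmt.
Parents of each child, excluding Income:
  CreditScore also has parents Age, Debt, Default.
  Education's other parents are Debt, LatePay, LoanAmt.
MB(Income) = {Age, CreditScore, Debt, Default, Education, LatePay, LoanAmt}.
Inquiries is neither a parent, child, nor co-parent of Income, so it does not belong.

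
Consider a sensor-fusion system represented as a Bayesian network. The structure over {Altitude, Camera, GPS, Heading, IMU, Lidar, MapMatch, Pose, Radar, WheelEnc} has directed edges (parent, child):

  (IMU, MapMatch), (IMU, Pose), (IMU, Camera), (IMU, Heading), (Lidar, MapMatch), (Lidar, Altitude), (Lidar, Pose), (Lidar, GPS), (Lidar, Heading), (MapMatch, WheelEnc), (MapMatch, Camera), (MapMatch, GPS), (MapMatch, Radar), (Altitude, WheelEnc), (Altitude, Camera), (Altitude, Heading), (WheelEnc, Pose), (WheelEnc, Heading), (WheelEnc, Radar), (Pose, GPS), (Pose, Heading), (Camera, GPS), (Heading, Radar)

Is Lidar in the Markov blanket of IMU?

Yes

Lidar is a co-parent of IMU: both are parents of MapMatch, Pose, Heading.
So Lidar ∈ MB(IMU).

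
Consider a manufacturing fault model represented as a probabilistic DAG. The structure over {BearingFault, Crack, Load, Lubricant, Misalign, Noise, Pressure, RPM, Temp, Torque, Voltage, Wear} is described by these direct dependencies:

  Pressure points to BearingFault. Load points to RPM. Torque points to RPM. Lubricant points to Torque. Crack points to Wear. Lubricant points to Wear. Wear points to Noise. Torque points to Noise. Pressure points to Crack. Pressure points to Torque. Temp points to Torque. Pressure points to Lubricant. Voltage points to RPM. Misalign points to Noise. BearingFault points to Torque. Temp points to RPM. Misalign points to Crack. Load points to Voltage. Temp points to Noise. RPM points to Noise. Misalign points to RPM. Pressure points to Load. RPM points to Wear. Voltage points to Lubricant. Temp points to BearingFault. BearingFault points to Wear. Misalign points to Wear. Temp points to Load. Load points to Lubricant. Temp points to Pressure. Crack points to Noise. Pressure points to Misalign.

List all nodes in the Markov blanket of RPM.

Children of RPM: Noise, Wear.
Pa(RPM) = {Load, Misalign, Temp, Torque, Voltage}.
Other parents of RPM's children:
  Wear's other parents are BearingFault, Crack, Lubricant, Misalign.
  Noise also has parents Crack, Misalign, Temp, Torque, Wear.
Taking the union gives {BearingFault, Crack, Load, Lubricant, Misalign, Noise, Temp, Torque, Voltage, Wear}.

{BearingFault, Crack, Load, Lubricant, Misalign, Noise, Temp, Torque, Voltage, Wear}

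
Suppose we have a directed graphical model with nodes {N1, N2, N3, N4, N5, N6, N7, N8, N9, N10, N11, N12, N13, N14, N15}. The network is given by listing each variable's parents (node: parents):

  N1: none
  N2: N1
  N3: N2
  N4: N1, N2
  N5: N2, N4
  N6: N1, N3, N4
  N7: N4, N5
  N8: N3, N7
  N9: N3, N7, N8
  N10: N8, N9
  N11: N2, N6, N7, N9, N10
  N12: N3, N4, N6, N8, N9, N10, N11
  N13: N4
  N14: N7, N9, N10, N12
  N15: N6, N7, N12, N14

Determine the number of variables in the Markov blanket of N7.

12

Recall MB(v) = parents ∪ children ∪ spouses, where spouses are the other parents of v's children.
Children of N7: N8, N9, N11, N14, N15.
N7's parents: N4, N5.
For each child, the remaining parents (spouses of N7):
  parents(N8) \ {N7} = {N3}.
  N9's other parents are N3, N8.
  parents(N11) \ {N7} = {N2, N6, N9, N10}.
  N14's other parents are N9, N10, N12.
  N15 also has parents N6, N12, N14.
MB(N7) = {N2, N3, N4, N5, N6, N8, N9, N10, N11, N12, N14, N15}, which has 12 nodes.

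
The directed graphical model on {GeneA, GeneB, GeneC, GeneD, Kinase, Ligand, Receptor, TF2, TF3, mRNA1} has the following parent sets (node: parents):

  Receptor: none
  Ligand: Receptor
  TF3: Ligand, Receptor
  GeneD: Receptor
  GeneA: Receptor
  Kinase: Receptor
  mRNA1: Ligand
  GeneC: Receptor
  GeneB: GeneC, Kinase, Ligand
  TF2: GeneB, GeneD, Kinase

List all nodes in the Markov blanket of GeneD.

{GeneB, Kinase, Receptor, TF2}

Pa(GeneD) = {Receptor}.
GeneD has child TF2.
For each child, the remaining parents (spouses of GeneD):
  parents(TF2) \ {GeneD} = {GeneB, Kinase}.
Taking the union gives {GeneB, Kinase, Receptor, TF2}.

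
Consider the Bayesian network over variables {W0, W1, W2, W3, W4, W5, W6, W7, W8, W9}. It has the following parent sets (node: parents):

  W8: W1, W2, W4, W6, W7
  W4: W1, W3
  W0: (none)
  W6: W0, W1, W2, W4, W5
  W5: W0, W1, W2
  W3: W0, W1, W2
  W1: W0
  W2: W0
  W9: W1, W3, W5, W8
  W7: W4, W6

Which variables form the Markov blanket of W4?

{W0, W1, W2, W3, W5, W6, W7, W8}

A node's Markov blanket = Pa ∪ Ch ∪ (parents of Ch other than the node itself).
Pa(W4) = {W1, W3}.
Ch(W4) = {W6, W7, W8}.
Co-parents of W4 (other parents of its children):
  W6: W0, W1, W2, W5
  W7: W6
  W8: W1, W2, W6, W7
So the Markov blanket of W4 is {W0, W1, W2, W3, W5, W6, W7, W8}.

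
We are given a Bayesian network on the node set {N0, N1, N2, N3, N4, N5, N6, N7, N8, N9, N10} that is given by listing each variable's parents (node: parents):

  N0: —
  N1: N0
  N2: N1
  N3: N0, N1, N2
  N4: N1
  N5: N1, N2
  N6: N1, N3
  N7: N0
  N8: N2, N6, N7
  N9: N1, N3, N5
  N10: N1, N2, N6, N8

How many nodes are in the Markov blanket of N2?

By definition, MB(N2) is built from N2's parents, N2's children, and the co-parents of N2.
N2 has parent N1.
N2's children: N3, N5, N8, N10.
For each child, the remaining parents (spouses of N2):
  N3: N0, N1
  N5: N1
  N8: N6, N7
  N10: N1, N6, N8
MB(N2) = {N0, N1, N3, N5, N6, N7, N8, N10}, which has 8 nodes.

8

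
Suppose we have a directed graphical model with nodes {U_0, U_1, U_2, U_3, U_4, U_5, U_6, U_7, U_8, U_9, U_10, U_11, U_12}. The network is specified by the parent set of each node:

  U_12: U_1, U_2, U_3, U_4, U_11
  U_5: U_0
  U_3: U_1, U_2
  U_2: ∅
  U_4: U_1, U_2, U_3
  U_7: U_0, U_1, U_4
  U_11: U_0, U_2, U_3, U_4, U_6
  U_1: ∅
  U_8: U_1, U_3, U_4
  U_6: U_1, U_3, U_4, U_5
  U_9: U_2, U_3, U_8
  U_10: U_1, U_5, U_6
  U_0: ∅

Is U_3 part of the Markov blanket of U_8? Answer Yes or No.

U_3 is a parent of U_8.
So U_3 ∈ MB(U_8).

Yes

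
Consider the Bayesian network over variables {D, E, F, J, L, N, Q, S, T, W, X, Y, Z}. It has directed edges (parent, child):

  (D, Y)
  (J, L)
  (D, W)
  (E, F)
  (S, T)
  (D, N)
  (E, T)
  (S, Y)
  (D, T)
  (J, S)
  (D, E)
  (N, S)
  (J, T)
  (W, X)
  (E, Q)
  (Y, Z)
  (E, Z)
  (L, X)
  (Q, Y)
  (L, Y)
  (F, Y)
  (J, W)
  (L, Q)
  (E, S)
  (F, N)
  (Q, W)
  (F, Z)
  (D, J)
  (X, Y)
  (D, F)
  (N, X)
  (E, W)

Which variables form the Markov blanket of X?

{D, F, L, N, Q, S, W, Y}

A node's Markov blanket = Pa ∪ Ch ∪ (parents of Ch other than the node itself).
Pa(X) = {L, N, W}.
Children of X: Y.
Parents of each child, excluding X:
  Y's other parents are D, F, L, Q, S.
Taking the union gives {D, F, L, N, Q, S, W, Y}.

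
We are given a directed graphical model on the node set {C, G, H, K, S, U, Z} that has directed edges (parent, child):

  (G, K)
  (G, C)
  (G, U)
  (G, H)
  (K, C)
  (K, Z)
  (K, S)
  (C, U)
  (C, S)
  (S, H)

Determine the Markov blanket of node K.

K has parent G.
Ch(K) = {C, S, Z}.
For each child, the remaining parents (spouses of K):
  C: G
  Z: —
  S: C
So the Markov blanket of K is {C, G, S, Z}.

{C, G, S, Z}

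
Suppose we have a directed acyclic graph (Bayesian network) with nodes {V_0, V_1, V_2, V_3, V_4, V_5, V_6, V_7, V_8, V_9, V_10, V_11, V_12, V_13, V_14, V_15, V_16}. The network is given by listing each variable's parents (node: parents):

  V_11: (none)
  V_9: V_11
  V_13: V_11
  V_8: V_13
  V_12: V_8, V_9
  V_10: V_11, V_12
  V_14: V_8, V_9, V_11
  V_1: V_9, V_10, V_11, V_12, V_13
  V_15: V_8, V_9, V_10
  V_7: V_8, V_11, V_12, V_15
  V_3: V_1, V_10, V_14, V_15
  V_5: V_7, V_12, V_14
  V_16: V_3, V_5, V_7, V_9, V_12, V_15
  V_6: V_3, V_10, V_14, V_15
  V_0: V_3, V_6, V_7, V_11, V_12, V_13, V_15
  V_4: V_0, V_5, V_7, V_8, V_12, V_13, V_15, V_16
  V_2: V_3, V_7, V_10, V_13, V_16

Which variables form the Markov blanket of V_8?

{V_0, V_4, V_5, V_7, V_9, V_10, V_11, V_12, V_13, V_14, V_15, V_16}

A node's Markov blanket = Pa ∪ Ch ∪ (parents of Ch other than the node itself).
V_8's parents: V_13.
Children of V_8: V_4, V_7, V_12, V_14, V_15.
For each child, the remaining parents (spouses of V_8):
  V_12: V_9
  V_14: V_9, V_11
  V_15: V_9, V_10
  V_7: V_11, V_12, V_15
  V_4: V_0, V_5, V_7, V_12, V_13, V_15, V_16
Taking the union gives {V_0, V_4, V_5, V_7, V_9, V_10, V_11, V_12, V_13, V_14, V_15, V_16}.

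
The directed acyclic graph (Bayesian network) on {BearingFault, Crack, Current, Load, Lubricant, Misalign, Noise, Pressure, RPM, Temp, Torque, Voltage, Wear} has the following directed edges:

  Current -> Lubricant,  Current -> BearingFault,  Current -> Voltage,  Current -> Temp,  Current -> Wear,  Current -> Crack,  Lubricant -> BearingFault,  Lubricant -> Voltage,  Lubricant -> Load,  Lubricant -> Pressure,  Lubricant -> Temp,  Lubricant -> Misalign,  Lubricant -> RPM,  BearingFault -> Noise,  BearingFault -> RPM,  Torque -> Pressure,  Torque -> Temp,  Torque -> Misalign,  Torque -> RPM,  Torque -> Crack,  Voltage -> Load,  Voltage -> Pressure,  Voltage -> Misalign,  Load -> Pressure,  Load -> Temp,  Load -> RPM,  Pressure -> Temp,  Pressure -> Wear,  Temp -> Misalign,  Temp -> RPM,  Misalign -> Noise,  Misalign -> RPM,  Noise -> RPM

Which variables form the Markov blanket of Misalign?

{BearingFault, Load, Lubricant, Noise, RPM, Temp, Torque, Voltage}

Ch(Misalign) = {Noise, RPM}.
Misalign's parents: Lubricant, Temp, Torque, Voltage.
Co-parents of Misalign (other parents of its children):
  Noise's other parent is BearingFault.
  RPM's other parents are BearingFault, Load, Lubricant, Noise, Temp, Torque.
Taking the union gives {BearingFault, Load, Lubricant, Noise, RPM, Temp, Torque, Voltage}.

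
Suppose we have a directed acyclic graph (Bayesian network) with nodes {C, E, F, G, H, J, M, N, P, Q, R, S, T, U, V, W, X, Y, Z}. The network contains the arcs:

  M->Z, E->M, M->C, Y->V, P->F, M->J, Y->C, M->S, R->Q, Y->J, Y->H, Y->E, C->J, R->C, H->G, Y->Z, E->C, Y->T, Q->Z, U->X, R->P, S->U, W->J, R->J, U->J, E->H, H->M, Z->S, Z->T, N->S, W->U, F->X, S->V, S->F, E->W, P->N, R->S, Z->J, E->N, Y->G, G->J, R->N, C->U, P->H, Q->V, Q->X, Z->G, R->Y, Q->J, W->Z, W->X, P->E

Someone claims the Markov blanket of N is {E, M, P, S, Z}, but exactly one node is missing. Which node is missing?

R

N has parents E, P, R.
N has child S.
Other parents of N's children:
  S also has parents M, R, Z.
MB(N) = {E, M, P, R, S, Z}.
Comparing with the claimed set, R is missing.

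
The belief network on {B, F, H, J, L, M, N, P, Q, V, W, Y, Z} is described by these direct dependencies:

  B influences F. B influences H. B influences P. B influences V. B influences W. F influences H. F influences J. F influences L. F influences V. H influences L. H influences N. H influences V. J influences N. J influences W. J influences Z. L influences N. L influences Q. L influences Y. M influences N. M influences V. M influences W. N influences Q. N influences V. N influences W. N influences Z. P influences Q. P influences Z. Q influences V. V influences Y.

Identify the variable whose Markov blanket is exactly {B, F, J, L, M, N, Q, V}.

The target node must have every member of {B, F, J, L, M, N, Q, V} as a parent, child, or co-parent, and no others.
Parents of H: B, F; children: L, N, V; co-parents: B, F, J, L, M, N, Q.
These exactly cover the given set, so the node is H.

H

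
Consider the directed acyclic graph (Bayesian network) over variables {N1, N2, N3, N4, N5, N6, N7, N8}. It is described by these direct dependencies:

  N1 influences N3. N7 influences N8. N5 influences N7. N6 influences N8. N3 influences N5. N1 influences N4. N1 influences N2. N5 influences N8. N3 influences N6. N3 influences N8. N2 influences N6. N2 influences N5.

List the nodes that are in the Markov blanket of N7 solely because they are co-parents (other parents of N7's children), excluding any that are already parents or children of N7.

Children of N7: N8.
  N8 also has parents N3, N5, N6.
Excluding nodes already adjacent to N7 (N5, N8), the co-parent-only contribution is {N3, N6}.

{N3, N6}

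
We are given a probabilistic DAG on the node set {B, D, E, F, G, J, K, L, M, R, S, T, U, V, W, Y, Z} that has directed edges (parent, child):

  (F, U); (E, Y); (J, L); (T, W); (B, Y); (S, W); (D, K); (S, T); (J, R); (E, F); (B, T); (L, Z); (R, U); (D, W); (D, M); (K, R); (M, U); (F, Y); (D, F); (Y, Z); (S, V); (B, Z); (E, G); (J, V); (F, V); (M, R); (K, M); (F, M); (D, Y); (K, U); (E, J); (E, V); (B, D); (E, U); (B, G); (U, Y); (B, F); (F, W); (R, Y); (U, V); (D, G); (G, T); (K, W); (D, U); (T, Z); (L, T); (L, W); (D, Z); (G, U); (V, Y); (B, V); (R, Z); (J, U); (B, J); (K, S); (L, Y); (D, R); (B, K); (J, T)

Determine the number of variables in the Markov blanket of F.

Pa(F) = {B, D, E}.
F's children: M, U, V, W, Y.
Other parents of F's children:
  M's other parents are D, K.
  U also has parents D, E, G, J, K, M, R.
  V also has parents B, E, J, S, U.
  parents(W) \ {F} = {D, K, L, S, T}.
  Y's other parents are B, D, E, L, R, U, V.
MB(F) = {B, D, E, G, J, K, L, M, R, S, T, U, V, W, Y}, which has 15 nodes.

15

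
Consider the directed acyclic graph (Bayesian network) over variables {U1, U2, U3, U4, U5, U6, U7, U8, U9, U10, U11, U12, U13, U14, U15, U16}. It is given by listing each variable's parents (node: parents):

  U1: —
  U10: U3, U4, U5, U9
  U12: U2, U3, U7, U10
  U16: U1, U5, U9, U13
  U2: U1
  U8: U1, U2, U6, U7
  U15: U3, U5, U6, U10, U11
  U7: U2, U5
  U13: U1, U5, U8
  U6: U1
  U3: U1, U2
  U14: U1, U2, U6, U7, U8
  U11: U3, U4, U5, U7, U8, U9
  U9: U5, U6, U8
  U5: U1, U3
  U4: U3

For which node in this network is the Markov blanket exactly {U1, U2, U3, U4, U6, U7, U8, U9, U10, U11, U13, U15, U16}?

U5

The target node must have every member of {U1, U2, U3, U4, U6, U7, U8, U9, U10, U11, U13, U15, U16} as a parent, child, or co-parent, and no others.
Parents of U5: U1, U3; children: U7, U9, U10, U11, U13, U15, U16; co-parents: U1, U2, U3, U4, U6, U7, U8, U9, U10, U11, U13.
These exactly cover the given set, so the node is U5.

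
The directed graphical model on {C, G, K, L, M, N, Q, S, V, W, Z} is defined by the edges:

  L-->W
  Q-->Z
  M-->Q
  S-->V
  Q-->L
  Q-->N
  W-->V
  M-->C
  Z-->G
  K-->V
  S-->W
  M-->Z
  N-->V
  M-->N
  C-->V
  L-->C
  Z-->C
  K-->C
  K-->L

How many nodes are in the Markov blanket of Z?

Recall MB(v) = parents ∪ children ∪ spouses, where spouses are the other parents of v's children.
Z's children: C, G.
Z has parents M, Q.
Co-parents of Z (other parents of its children):
  G: —
  C: K, L, M
MB(Z) = {C, G, K, L, M, Q}, which has 6 nodes.

6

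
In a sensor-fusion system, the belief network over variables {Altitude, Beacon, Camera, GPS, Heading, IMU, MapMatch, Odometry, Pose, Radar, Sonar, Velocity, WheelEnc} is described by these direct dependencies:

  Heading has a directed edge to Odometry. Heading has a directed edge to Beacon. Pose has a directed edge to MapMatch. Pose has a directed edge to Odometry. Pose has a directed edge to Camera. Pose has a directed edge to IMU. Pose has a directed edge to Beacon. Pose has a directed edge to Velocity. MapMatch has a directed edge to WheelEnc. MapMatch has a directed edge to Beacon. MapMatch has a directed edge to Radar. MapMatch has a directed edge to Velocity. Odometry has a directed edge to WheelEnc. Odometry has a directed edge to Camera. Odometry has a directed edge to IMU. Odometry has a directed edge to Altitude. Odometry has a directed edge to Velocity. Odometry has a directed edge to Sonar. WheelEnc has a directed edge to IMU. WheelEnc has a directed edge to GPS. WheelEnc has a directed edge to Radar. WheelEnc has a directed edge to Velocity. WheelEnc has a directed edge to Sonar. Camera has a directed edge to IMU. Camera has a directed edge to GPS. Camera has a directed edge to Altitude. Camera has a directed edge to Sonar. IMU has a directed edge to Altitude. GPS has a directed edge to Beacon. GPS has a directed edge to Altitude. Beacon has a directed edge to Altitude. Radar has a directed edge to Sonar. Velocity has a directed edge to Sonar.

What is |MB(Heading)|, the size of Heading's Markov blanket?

5

The Markov blanket of a node is its parents, its children, and the other parents of its children.
Pa(Heading) = {}.
Heading has children Beacon, Odometry.
For each child, the remaining parents (spouses of Heading):
  Odometry also has parent Pose.
  parents(Beacon) \ {Heading} = {GPS, MapMatch, Pose}.
MB(Heading) = {Beacon, GPS, MapMatch, Odometry, Pose}, which has 5 nodes.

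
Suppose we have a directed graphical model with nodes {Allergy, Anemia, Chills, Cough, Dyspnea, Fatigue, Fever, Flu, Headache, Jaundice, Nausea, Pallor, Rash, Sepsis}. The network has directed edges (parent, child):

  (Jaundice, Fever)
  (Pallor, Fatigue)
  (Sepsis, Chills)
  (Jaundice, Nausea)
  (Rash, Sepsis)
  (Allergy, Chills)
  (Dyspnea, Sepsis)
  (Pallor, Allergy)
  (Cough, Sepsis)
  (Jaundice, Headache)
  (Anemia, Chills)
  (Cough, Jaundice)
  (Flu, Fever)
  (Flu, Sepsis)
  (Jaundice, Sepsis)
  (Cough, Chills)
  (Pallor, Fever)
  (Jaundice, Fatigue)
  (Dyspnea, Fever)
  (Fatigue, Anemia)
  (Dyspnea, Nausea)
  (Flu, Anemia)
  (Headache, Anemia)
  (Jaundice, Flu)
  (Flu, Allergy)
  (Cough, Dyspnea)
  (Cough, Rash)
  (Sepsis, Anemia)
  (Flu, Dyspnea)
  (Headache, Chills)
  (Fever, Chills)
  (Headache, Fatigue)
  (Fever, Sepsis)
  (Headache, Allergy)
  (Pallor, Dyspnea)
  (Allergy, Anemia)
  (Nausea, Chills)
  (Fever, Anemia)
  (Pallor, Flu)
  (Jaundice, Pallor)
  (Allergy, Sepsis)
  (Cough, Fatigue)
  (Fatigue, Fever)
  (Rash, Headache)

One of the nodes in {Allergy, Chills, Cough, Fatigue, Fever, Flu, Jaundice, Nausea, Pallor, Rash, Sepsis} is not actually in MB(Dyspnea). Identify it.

A node's Markov blanket = Pa ∪ Ch ∪ (parents of Ch other than the node itself).
Dyspnea has children Fever, Nausea, Sepsis.
Parents of Dyspnea: Cough, Flu, Pallor.
Parents of each child, excluding Dyspnea:
  Fever: Fatigue, Flu, Jaundice, Pallor
  Sepsis: Allergy, Cough, Fever, Flu, Jaundice, Rash
  Nausea: Jaundice
MB(Dyspnea) = {Allergy, Cough, Fatigue, Fever, Flu, Jaundice, Nausea, Pallor, Rash, Sepsis}.
Chills is neither a parent, child, nor co-parent of Dyspnea, so it does not belong.

Chills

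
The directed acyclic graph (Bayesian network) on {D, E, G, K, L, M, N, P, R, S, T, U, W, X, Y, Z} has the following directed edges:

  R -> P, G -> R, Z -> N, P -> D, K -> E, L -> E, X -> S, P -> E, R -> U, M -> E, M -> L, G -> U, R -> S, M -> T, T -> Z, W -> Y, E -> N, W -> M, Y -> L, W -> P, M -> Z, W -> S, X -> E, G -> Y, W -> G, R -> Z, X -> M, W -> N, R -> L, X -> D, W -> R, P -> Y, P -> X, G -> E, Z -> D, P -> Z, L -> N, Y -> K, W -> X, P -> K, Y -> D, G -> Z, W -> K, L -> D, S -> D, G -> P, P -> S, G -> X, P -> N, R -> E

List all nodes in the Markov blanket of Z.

{D, E, G, L, M, N, P, R, S, T, W, X, Y}

The Markov blanket of a node is its parents, its children, and the other parents of its children.
Parents of Z: G, M, P, R, T.
Z's children: D, N.
For each child, the remaining parents (spouses of Z):
  N: E, L, P, W
  D: L, P, S, X, Y
MB(Z) = {D, E, G, L, M, N, P, R, S, T, W, X, Y}.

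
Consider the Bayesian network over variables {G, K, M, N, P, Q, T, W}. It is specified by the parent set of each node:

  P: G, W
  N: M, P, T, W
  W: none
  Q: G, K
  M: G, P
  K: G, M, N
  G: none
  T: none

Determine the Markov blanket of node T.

{M, N, P, W}

T has child N.
T has no parents.
For each child, the remaining parents (spouses of T):
  N: M, P, W
Taking the union gives {M, N, P, W}.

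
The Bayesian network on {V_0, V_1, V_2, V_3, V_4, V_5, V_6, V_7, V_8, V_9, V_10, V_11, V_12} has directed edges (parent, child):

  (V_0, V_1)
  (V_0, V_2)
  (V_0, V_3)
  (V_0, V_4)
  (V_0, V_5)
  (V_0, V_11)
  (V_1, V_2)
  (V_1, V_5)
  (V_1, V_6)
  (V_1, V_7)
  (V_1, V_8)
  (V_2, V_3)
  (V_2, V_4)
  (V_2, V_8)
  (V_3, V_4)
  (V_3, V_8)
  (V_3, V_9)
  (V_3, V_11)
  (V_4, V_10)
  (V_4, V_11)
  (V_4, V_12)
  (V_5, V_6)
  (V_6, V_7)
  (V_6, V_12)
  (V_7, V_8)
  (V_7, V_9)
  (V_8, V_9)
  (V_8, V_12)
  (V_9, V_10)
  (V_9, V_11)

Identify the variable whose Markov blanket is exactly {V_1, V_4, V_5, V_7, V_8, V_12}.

V_6

The target node must have every member of {V_1, V_4, V_5, V_7, V_8, V_12} as a parent, child, or co-parent, and no others.
Parents of V_6: V_1, V_5; children: V_7, V_12; co-parents: V_1, V_4, V_8.
These exactly cover the given set, so the node is V_6.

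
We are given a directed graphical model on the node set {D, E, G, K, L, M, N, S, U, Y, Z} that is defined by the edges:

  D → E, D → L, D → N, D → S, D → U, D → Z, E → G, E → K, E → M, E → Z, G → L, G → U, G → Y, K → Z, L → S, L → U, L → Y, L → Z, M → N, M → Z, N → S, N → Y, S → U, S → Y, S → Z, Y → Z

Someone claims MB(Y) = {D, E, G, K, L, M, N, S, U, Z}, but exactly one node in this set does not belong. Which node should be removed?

U

Pa(Y) = {G, L, N, S}.
Y has child Z.
Parents of each child, excluding Y:
  Z: D, E, K, L, M, S
MB(Y) = {D, E, G, K, L, M, N, S, Z}.
U is neither a parent, child, nor co-parent of Y, so it does not belong.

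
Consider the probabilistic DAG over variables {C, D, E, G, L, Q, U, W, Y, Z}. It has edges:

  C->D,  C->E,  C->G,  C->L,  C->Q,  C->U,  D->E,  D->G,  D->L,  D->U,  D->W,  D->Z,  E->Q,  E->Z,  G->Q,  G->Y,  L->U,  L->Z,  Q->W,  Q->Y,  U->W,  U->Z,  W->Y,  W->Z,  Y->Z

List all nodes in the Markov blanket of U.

{C, D, E, L, Q, W, Y, Z}

A node's Markov blanket = Pa ∪ Ch ∪ (parents of Ch other than the node itself).
U's parents: C, D, L.
U has children W, Z.
Parents of each child, excluding U:
  W's other parents are D, Q.
  Z also has parents D, E, L, W, Y.
Union: {C, D, L} ∪ {W, Z} ∪ {D, E, L, Q, W, Y} = {C, D, E, L, Q, W, Y, Z}.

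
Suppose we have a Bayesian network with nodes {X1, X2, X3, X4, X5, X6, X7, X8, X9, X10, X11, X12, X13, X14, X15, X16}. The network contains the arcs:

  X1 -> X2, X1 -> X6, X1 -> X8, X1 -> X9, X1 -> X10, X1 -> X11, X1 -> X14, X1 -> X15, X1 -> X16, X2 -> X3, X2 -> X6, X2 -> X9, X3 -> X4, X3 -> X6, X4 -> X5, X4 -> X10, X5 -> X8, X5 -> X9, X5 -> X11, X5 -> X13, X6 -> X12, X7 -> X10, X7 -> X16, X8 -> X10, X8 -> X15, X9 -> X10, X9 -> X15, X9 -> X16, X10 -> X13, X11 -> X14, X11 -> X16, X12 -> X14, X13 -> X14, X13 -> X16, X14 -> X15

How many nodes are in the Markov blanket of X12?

Recall MB(v) = parents ∪ children ∪ spouses, where spouses are the other parents of v's children.
Parents of X12: X6.
X12 has child X14.
For each child, the remaining parents (spouses of X12):
  X14: X1, X11, X13
MB(X12) = {X1, X6, X11, X13, X14}, which has 5 nodes.

5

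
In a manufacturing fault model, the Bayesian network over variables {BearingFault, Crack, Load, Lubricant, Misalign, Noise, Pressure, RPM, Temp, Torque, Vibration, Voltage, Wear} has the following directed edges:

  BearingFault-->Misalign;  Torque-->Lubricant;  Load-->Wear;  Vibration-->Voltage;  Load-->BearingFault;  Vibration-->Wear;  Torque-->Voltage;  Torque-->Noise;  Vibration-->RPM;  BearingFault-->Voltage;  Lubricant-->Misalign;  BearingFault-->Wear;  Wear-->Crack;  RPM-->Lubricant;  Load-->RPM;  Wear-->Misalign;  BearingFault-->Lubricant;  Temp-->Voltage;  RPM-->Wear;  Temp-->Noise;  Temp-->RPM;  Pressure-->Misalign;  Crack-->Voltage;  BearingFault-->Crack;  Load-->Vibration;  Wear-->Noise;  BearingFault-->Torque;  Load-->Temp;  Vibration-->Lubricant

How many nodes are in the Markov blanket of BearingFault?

11

Parents of BearingFault: Load.
Ch(BearingFault) = {Crack, Lubricant, Misalign, Torque, Voltage, Wear}.
For each child, the remaining parents (spouses of BearingFault):
  Torque: —
  Lubricant: RPM, Torque, Vibration
  Wear: Load, RPM, Vibration
  Crack: Wear
  Misalign: Lubricant, Pressure, Wear
  Voltage: Crack, Temp, Torque, Vibration
MB(BearingFault) = {Crack, Load, Lubricant, Misalign, Pressure, RPM, Temp, Torque, Vibration, Voltage, Wear}, which has 11 nodes.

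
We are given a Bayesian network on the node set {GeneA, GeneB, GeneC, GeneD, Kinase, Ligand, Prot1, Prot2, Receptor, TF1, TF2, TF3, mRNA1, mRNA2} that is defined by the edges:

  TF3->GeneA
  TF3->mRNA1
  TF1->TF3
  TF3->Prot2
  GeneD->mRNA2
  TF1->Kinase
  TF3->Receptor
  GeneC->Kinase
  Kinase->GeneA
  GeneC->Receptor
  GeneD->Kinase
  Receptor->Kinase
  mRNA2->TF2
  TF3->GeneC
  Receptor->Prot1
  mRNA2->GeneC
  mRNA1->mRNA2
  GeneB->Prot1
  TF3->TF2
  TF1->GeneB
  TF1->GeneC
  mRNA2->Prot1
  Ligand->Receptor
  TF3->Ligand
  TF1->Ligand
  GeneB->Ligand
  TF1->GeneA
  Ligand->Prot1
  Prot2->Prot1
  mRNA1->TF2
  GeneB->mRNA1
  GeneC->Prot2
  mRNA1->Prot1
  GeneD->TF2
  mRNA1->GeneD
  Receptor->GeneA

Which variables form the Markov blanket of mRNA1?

The Markov blanket of a node is its parents, its children, and the other parents of its children.
mRNA1 has parents GeneB, TF3.
mRNA1's children: GeneD, Prot1, TF2, mRNA2.
Parents of each child, excluding mRNA1:
  GeneD: no additional parents.
  mRNA2's other parent is GeneD.
  parents(TF2) \ {mRNA1} = {GeneD, TF3, mRNA2}.
  Prot1's other parents are GeneB, Ligand, Prot2, Receptor, mRNA2.
So the Markov blanket of mRNA1 is {GeneB, GeneD, Ligand, Prot1, Prot2, Receptor, TF2, TF3, mRNA2}.

{GeneB, GeneD, Ligand, Prot1, Prot2, Receptor, TF2, TF3, mRNA2}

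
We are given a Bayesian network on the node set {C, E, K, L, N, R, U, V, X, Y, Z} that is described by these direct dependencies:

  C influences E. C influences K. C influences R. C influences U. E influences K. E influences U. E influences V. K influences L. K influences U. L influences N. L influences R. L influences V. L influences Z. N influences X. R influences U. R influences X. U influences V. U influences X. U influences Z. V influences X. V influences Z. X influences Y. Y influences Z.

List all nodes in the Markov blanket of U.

{C, E, K, L, N, R, V, X, Y, Z}

Recall MB(v) = parents ∪ children ∪ spouses, where spouses are the other parents of v's children.
U has parents C, E, K, R.
Children of U: V, X, Z.
Parents of each child, excluding U:
  V also has parents E, L.
  X's other parents are N, R, V.
  parents(Z) \ {U} = {L, V, Y}.
Taking the union gives {C, E, K, L, N, R, V, X, Y, Z}.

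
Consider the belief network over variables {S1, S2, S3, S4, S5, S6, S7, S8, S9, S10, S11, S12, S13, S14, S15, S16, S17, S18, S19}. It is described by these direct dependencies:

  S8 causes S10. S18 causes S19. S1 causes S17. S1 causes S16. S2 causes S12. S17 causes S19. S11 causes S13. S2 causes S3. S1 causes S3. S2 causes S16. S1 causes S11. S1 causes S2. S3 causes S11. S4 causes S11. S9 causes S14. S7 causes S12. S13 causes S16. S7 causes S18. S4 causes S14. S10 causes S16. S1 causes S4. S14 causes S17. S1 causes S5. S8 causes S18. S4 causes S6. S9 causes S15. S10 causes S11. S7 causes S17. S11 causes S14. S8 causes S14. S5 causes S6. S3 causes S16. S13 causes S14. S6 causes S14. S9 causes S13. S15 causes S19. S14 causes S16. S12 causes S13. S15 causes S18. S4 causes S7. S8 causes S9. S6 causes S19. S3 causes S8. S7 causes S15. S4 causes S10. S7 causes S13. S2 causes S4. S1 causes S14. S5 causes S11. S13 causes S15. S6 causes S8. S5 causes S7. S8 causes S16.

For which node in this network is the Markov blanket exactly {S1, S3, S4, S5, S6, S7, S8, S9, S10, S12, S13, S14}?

The target node must have every member of {S1, S3, S4, S5, S6, S7, S8, S9, S10, S12, S13, S14} as a parent, child, or co-parent, and no others.
Parents of S11: S1, S3, S4, S5, S10; children: S13, S14; co-parents: S1, S4, S6, S7, S8, S9, S12, S13.
These exactly cover the given set, so the node is S11.

S11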